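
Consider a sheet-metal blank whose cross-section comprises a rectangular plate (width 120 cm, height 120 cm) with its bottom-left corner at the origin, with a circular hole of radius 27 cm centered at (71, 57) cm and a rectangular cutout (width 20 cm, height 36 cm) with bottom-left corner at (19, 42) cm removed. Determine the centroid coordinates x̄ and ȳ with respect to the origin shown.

plate: A = 120 × 120 = 14400.00, centroid at (60.00, 60.00).
hole 1: A = −π·27² = -2290.22, centroid at (71.00, 57.00).
hole 2: A = −(20 × 36) = -720.00, centroid at (29.00, 60.00).
ΣA = 11389.78 cm², ΣAx̄ = 680514.31 cm³, ΣAȳ = 690257.40 cm³.
x̄ = 680514.31/11389.78 = 59.75 cm; ȳ = 690257.40/11389.78 = 60.60 cm.

x̄ = 59.75 cm, ȳ = 60.60 cm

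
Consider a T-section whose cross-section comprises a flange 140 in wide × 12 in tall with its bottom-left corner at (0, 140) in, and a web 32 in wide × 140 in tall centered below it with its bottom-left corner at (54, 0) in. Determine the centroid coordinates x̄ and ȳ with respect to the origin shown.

web: A = 32 × 140 = 4480.00, centroid at (70.00, 70.00).
flange: A = 140 × 12 = 1680.00, centroid at (70.00, 146.00).
ΣA = 6160.00 in², ΣAx̄ = 431200.00 in³, ΣAȳ = 558880.00 in³.
x̄ = 431200.00/6160.00 = 70.00 in; ȳ = 558880.00/6160.00 = 90.73 in.

x̄ = 70.00 in, ȳ = 90.73 in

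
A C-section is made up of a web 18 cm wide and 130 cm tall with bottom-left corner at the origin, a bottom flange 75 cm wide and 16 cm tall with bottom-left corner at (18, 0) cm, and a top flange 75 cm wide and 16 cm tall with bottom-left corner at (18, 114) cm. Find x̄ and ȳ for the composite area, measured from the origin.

x̄ = 32.54 cm, ȳ = 65.00 cm

Part | A | x̄ᵢ | ȳᵢ | A·x̄ᵢ | A·ȳᵢ
web | 2340.00 | 9.00 | 65.00 | 21060.00 | 152100.00
bottom flange | 1200.00 | 55.50 | 8.00 | 66600.00 | 9600.00
top flange | 1200.00 | 55.50 | 122.00 | 66600.00 | 146400.00
Σ | 4740.00 |  |  | 154260.00 | 308100.00
x̄ = 154260.00 / 4740.00 = 32.54 cm
ȳ = 308100.00 / 4740.00 = 65.00 cm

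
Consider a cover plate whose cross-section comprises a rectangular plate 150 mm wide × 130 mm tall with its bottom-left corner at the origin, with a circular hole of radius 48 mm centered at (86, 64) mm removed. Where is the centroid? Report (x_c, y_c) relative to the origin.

x_c = 68.51 mm, y_c = 65.59 mm

Part | A | x̄ᵢ | ȳᵢ | A·x̄ᵢ | A·ȳᵢ
plate | 19500.00 | 75.00 | 65.00 | 1462500.00 | 1267500.00
hole | -7238.23 | 86.00 | 64.00 | -622487.73 | -463246.69
Σ | 12261.77 |  |  | 840012.27 | 804253.31
x_c = 840012.27 / 12261.77 = 68.51 mm
y_c = 804253.31 / 12261.77 = 65.59 mm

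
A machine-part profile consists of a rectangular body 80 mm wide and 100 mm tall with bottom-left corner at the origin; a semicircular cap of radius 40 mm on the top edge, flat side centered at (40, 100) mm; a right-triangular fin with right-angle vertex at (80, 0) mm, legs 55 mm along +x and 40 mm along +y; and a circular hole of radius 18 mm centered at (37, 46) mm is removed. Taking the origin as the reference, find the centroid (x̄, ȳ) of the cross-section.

x̄ = 46.34 mm, ȳ = 62.46 mm

rectangular body: A = 80 × 100 = 8000.00, centroid at (40.00, 50.00).
semicircular top: A = ½π·40² = 2513.27, centroid at (40.00, 116.98).
triangular fin: A = ½·55·40 = 1100.00, centroid at (98.33, 13.33).
hole: A = −π·18² = -1017.88, centroid at (37.00, 46.00).
ΣA = 10595.40 mm²
ΣAx̄ = (8000.00)(40.00) + (2513.27)(40.00) + (1100.00)(98.33) + (-1017.88)(37.00) = 491036.22 mm³
ΣAȳ = (8000.00)(50.00) + (2513.27)(116.98) + (1100.00)(13.33) + (-1017.88)(46.00) = 661838.45 mm³
x̄ = 491036.22 / 10595.40 = 46.34 mm
ȳ = 661838.45 / 10595.40 = 62.46 mm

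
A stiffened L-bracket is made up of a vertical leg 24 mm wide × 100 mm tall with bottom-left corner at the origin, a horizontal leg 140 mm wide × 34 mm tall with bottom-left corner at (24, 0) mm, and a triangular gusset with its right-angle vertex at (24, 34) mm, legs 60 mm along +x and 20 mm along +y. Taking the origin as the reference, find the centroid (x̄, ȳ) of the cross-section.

vertical leg: A = 24 × 100 = 2400.00, centroid at (12.00, 50.00).
horizontal leg: A = 140 × 34 = 4760.00, centroid at (94.00, 17.00).
gusset: A = ½·60·20 = 600.00, centroid at (44.00, 40.67).
ΣA = 7760.00 mm²
ΣAx̄ = (2400.00)(12.00) + (4760.00)(94.00) + (600.00)(44.00) = 502640.00 mm³
ΣAȳ = (2400.00)(50.00) + (4760.00)(17.00) + (600.00)(40.67) = 225320.00 mm³
x̄ = 502640.00 / 7760.00 = 64.77 mm
ȳ = 225320.00 / 7760.00 = 29.04 mm

x̄ = 64.77 mm, ȳ = 29.04 mm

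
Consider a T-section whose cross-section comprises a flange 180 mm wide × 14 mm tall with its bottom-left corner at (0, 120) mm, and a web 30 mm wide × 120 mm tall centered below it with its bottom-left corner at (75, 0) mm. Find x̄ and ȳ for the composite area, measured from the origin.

x̄ = 90.00 mm, ȳ = 87.59 mm

web: A = 30 × 120 = 3600.00, centroid at (90.00, 60.00).
flange: A = 180 × 14 = 2520.00, centroid at (90.00, 127.00).
ΣA = 6120.00 mm²
ΣAx̄ = (3600.00)(90.00) + (2520.00)(90.00) = 550800.00 mm³
ΣAȳ = (3600.00)(60.00) + (2520.00)(127.00) = 536040.00 mm³
x̄ = 550800.00 / 6120.00 = 90.00 mm
ȳ = 536040.00 / 6120.00 = 87.59 mm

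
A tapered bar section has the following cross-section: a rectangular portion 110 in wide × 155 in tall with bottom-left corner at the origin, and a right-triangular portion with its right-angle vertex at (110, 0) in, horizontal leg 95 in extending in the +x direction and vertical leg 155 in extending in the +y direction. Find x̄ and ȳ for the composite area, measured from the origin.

x̄ = 81.14 in, ȳ = 69.71 in

rectangular portion: A = 110 × 155 = 17050.00, centroid at (55.00, 77.50).
triangular portion: A = ½·95·155 = 7362.50, centroid at (141.67, 51.67).
ΣA = 24412.50 in², ΣAx̄ = 1980770.83 in³, ΣAȳ = 1701770.83 in³.
x̄ = 1980770.83/24412.50 = 81.14 in; ȳ = 1701770.83/24412.50 = 69.71 in.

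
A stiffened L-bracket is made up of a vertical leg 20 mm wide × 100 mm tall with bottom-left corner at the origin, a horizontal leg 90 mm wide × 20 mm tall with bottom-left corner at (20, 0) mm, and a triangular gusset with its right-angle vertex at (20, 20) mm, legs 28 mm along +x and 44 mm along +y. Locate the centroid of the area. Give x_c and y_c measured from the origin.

x_c = 35.12 mm, y_c = 31.56 mm

Part | A | x̄ᵢ | ȳᵢ | A·x̄ᵢ | A·ȳᵢ
vertical leg | 2000.00 | 10.00 | 50.00 | 20000.00 | 100000.00
horizontal leg | 1800.00 | 65.00 | 10.00 | 117000.00 | 18000.00
gusset | 616.00 | 29.33 | 34.67 | 18069.33 | 21354.67
Σ | 4416.00 |  |  | 155069.33 | 139354.67
x_c = 155069.33 / 4416.00 = 35.12 mm
y_c = 139354.67 / 4416.00 = 31.56 mm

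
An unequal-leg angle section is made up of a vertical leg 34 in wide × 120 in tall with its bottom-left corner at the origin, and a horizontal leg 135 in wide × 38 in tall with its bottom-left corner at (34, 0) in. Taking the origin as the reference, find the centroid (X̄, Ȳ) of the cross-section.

vertical leg: A = 34 × 120 = 4080.00, centroid at (17.00, 60.00).
horizontal leg: A = 135 × 38 = 5130.00, centroid at (101.50, 19.00).
ΣA = 9210.00 in², ΣAX̄ = 590055.00 in³, ΣAȲ = 342270.00 in³.
X̄ = 590055.00/9210.00 = 64.07 in; Ȳ = 342270.00/9210.00 = 37.16 in.

X̄ = 64.07 in, Ȳ = 37.16 in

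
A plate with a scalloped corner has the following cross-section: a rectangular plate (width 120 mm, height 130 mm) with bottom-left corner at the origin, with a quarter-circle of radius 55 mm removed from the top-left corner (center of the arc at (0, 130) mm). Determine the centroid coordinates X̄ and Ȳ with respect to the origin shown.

plate: A = 120 × 130 = 15600.00, centroid at (60.00, 65.00).
removed quarter-circle: A = −¼π·55² = -2375.83, centroid at (23.34, 106.66).
ΣA = 13224.17 mm²
ΣAX̄ = (15600.00)(60.00) + (-2375.83)(23.34) = 880541.67 mm³
ΣAȲ = (15600.00)(65.00) + (-2375.83)(106.66) = 760600.51 mm³
X̄ = 880541.67 / 13224.17 = 66.59 mm
Ȳ = 760600.51 / 13224.17 = 57.52 mm

X̄ = 66.59 mm, Ȳ = 57.52 mm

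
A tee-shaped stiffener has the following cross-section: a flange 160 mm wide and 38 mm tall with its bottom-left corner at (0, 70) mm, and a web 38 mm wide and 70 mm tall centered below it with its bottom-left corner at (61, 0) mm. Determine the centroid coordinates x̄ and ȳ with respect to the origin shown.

x̄ = 80.00 mm, ȳ = 72.57 mm

Part | A | x̄ᵢ | ȳᵢ | A·x̄ᵢ | A·ȳᵢ
web | 2660.00 | 80.00 | 35.00 | 212800.00 | 93100.00
flange | 6080.00 | 80.00 | 89.00 | 486400.00 | 541120.00
Σ | 8740.00 |  |  | 699200.00 | 634220.00
x̄ = 699200.00 / 8740.00 = 80.00 mm
ȳ = 634220.00 / 8740.00 = 72.57 mm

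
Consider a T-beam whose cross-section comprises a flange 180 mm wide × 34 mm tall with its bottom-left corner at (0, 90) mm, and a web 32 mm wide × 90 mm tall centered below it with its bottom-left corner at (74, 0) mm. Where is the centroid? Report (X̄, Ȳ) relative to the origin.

X̄ = 90.00 mm, Ȳ = 87.16 mm

web: A = 32 × 90 = 2880.00, centroid at (90.00, 45.00).
flange: A = 180 × 34 = 6120.00, centroid at (90.00, 107.00).
ΣA = 9000.00 mm²
ΣAX̄ = (2880.00)(90.00) + (6120.00)(90.00) = 810000.00 mm³
ΣAȲ = (2880.00)(45.00) + (6120.00)(107.00) = 784440.00 mm³
X̄ = 810000.00 / 9000.00 = 90.00 mm
Ȳ = 784440.00 / 9000.00 = 87.16 mm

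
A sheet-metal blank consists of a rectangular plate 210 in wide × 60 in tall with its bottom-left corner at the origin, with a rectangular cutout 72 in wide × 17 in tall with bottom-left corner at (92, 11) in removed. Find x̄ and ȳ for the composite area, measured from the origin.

x̄ = 102.53 in, ȳ = 31.13 in

plate: A = 210 × 60 = 12600.00, centroid at (105.00, 30.00).
hole: A = −(72 × 17) = -1224.00, centroid at (128.00, 19.50).
ΣA = 11376.00 in², ΣAx̄ = 1166328.00 in³, ΣAȳ = 354132.00 in³.
x̄ = 1166328.00/11376.00 = 102.53 in; ȳ = 354132.00/11376.00 = 31.13 in.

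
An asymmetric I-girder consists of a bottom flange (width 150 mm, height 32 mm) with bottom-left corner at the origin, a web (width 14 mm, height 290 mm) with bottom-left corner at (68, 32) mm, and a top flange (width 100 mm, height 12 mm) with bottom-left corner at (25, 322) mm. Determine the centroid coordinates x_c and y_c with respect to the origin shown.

x_c = 75.00 mm, y_c = 118.19 mm

bottom flange: A = 150 × 32 = 4800.00, centroid at (75.00, 16.00).
web: A = 14 × 290 = 4060.00, centroid at (75.00, 177.00).
top flange: A = 100 × 12 = 1200.00, centroid at (75.00, 328.00).
ΣA = 10060.00 mm²
ΣAx_c = (4800.00)(75.00) + (4060.00)(75.00) + (1200.00)(75.00) = 754500.00 mm³
ΣAy_c = (4800.00)(16.00) + (4060.00)(177.00) + (1200.00)(328.00) = 1189020.00 mm³
x_c = 754500.00 / 10060.00 = 75.00 mm
y_c = 1189020.00 / 10060.00 = 118.19 mm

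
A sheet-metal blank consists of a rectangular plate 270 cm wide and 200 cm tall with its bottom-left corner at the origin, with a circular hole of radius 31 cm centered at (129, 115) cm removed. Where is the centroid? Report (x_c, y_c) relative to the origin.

x_c = 135.36 cm, y_c = 99.11 cm

plate: A = 270 × 200 = 54000.00, centroid at (135.00, 100.00).
hole: A = −π·31² = -3019.07, centroid at (129.00, 115.00).
ΣA = 50980.93 cm²
ΣAx_c = (54000.00)(135.00) + (-3019.07)(129.00) = 6900539.90 cm³
ΣAy_c = (54000.00)(100.00) + (-3019.07)(115.00) = 5052806.89 cm³
x_c = 6900539.90 / 50980.93 = 135.36 cm
y_c = 5052806.89 / 50980.93 = 99.11 cm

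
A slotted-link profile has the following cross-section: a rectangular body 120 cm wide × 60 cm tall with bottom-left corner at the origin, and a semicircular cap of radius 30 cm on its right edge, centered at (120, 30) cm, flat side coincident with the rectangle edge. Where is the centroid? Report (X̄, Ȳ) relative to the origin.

X̄ = 71.94 cm, Ȳ = 30.00 cm

Part | A | x̄ᵢ | ȳᵢ | A·x̄ᵢ | A·ȳᵢ
rectangular body | 7200.00 | 60.00 | 30.00 | 432000.00 | 216000.00
semicircular end | 1413.72 | 132.73 | 30.00 | 187646.00 | 42411.50
Σ | 8613.72 |  |  | 619646.00 | 258411.50
X̄ = 619646.00 / 8613.72 = 71.94 cm
Ȳ = 258411.50 / 8613.72 = 30.00 cm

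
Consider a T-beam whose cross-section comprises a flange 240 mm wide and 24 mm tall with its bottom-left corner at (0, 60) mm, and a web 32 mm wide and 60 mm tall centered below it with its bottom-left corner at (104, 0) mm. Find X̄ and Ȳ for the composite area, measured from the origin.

web: A = 32 × 60 = 1920.00, centroid at (120.00, 30.00).
flange: A = 240 × 24 = 5760.00, centroid at (120.00, 72.00).
ΣA = 7680.00 mm²
ΣAX̄ = (1920.00)(120.00) + (5760.00)(120.00) = 921600.00 mm³
ΣAȲ = (1920.00)(30.00) + (5760.00)(72.00) = 472320.00 mm³
X̄ = 921600.00 / 7680.00 = 120.00 mm
Ȳ = 472320.00 / 7680.00 = 61.50 mm

X̄ = 120.00 mm, Ȳ = 61.50 mm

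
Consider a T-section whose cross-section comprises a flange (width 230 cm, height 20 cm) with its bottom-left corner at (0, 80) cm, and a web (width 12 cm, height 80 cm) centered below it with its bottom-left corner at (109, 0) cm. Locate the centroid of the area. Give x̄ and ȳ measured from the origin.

Part | A | x̄ᵢ | ȳᵢ | A·x̄ᵢ | A·ȳᵢ
web | 960.00 | 115.00 | 40.00 | 110400.00 | 38400.00
flange | 4600.00 | 115.00 | 90.00 | 529000.00 | 414000.00
Σ | 5560.00 |  |  | 639400.00 | 452400.00
x̄ = 639400.00 / 5560.00 = 115.00 cm
ȳ = 452400.00 / 5560.00 = 81.37 cm

x̄ = 115.00 cm, ȳ = 81.37 cm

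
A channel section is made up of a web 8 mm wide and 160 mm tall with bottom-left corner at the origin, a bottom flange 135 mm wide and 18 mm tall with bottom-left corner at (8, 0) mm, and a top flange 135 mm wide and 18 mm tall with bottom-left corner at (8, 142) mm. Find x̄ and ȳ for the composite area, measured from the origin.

x̄ = 60.59 mm, ȳ = 80.00 mm

Part | A | x̄ᵢ | ȳᵢ | A·x̄ᵢ | A·ȳᵢ
web | 1280.00 | 4.00 | 80.00 | 5120.00 | 102400.00
bottom flange | 2430.00 | 75.50 | 9.00 | 183465.00 | 21870.00
top flange | 2430.00 | 75.50 | 151.00 | 183465.00 | 366930.00
Σ | 6140.00 |  |  | 372050.00 | 491200.00
x̄ = 372050.00 / 6140.00 = 60.59 mm
ȳ = 491200.00 / 6140.00 = 80.00 mm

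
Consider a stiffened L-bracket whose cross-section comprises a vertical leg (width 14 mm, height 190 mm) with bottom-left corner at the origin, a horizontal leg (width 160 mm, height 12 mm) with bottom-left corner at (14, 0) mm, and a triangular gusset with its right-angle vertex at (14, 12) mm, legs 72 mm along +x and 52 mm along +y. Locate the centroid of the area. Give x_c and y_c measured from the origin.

vertical leg: A = 14 × 190 = 2660.00, centroid at (7.00, 95.00).
horizontal leg: A = 160 × 12 = 1920.00, centroid at (94.00, 6.00).
gusset: A = ½·72·52 = 1872.00, centroid at (38.00, 29.33).
ΣA = 6452.00 mm², ΣAx_c = 270236.00 mm³, ΣAy_c = 319132.00 mm³.
x_c = 270236.00/6452.00 = 41.88 mm; y_c = 319132.00/6452.00 = 49.46 mm.

x_c = 41.88 mm, y_c = 49.46 mm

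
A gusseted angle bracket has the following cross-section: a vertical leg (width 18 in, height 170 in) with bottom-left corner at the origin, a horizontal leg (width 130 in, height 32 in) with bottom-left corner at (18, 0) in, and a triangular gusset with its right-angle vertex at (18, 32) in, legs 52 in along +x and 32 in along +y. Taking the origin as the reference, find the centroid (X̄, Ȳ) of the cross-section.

X̄ = 49.95 in, Ȳ = 44.98 in

vertical leg: A = 18 × 170 = 3060.00, centroid at (9.00, 85.00).
horizontal leg: A = 130 × 32 = 4160.00, centroid at (83.00, 16.00).
gusset: A = ½·52·32 = 832.00, centroid at (35.33, 42.67).
ΣA = 8052.00 in², ΣAX̄ = 402217.33 in³, ΣAȲ = 362158.67 in³.
X̄ = 402217.33/8052.00 = 49.95 in; Ȳ = 362158.67/8052.00 = 44.98 in.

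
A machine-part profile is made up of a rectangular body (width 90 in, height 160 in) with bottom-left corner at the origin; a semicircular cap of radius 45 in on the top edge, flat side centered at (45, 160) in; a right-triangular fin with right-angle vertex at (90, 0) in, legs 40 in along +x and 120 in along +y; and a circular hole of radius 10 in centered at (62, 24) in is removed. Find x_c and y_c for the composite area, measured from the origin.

rectangular body: A = 90 × 160 = 14400.00, centroid at (45.00, 80.00).
semicircular top: A = ½π·45² = 3180.86, centroid at (45.00, 179.10).
triangular fin: A = ½·40·120 = 2400.00, centroid at (103.33, 40.00).
hole: A = −π·10² = -314.16, centroid at (62.00, 24.00).
ΣA = 19666.70 in²
ΣAx_c = (14400.00)(45.00) + (3180.86)(45.00) + (2400.00)(103.33) + (-314.16)(62.00) = 1019660.94 in³
ΣAy_c = (14400.00)(80.00) + (3180.86)(179.10) + (2400.00)(40.00) + (-314.16)(24.00) = 1810148.19 in³
x_c = 1019660.94 / 19666.70 = 51.85 in
y_c = 1810148.19 / 19666.70 = 92.04 in

x_c = 51.85 in, y_c = 92.04 in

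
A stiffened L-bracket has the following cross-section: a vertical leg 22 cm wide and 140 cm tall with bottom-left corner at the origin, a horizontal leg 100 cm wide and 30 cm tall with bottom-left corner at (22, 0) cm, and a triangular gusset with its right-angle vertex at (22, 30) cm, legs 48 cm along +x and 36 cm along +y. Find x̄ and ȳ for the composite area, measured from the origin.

x̄ = 40.71 cm, ȳ = 42.75 cm

Part | A | x̄ᵢ | ȳᵢ | A·x̄ᵢ | A·ȳᵢ
vertical leg | 3080.00 | 11.00 | 70.00 | 33880.00 | 215600.00
horizontal leg | 3000.00 | 72.00 | 15.00 | 216000.00 | 45000.00
gusset | 864.00 | 38.00 | 42.00 | 32832.00 | 36288.00
Σ | 6944.00 |  |  | 282712.00 | 296888.00
x̄ = 282712.00 / 6944.00 = 40.71 cm
ȳ = 296888.00 / 6944.00 = 42.75 cm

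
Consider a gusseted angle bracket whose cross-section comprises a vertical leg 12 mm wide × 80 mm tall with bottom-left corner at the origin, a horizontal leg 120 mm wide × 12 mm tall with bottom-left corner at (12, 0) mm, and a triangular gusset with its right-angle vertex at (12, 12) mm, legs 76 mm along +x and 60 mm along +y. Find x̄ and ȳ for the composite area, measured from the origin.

Part | A | x̄ᵢ | ȳᵢ | A·x̄ᵢ | A·ȳᵢ
vertical leg | 960.00 | 6.00 | 40.00 | 5760.00 | 38400.00
horizontal leg | 1440.00 | 72.00 | 6.00 | 103680.00 | 8640.00
gusset | 2280.00 | 37.33 | 32.00 | 85120.00 | 72960.00
Σ | 4680.00 |  |  | 194560.00 | 120000.00
x̄ = 194560.00 / 4680.00 = 41.57 mm
ȳ = 120000.00 / 4680.00 = 25.64 mm

x̄ = 41.57 mm, ȳ = 25.64 mm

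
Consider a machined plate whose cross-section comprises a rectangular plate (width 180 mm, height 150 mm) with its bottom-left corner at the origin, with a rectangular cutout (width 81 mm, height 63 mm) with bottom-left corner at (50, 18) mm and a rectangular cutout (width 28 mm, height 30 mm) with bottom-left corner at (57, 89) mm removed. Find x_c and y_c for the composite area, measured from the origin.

x_c = 90.64 mm, y_c = 80.02 mm

Part | A | x̄ᵢ | ȳᵢ | A·x̄ᵢ | A·ȳᵢ
plate | 27000.00 | 90.00 | 75.00 | 2430000.00 | 2025000.00
hole 1 | -5103.00 | 90.50 | 49.50 | -461821.50 | -252598.50
hole 2 | -840.00 | 71.00 | 104.00 | -59640.00 | -87360.00
Σ | 21057.00 |  |  | 1908538.50 | 1685041.50
x_c = 1908538.50 / 21057.00 = 90.64 mm
y_c = 1685041.50 / 21057.00 = 80.02 mm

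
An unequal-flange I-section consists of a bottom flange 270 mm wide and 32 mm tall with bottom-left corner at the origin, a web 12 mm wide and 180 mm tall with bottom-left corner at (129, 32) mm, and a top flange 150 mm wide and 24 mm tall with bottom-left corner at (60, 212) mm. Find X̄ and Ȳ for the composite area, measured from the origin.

bottom flange: A = 270 × 32 = 8640.00, centroid at (135.00, 16.00).
web: A = 12 × 180 = 2160.00, centroid at (135.00, 122.00).
top flange: A = 150 × 24 = 3600.00, centroid at (135.00, 224.00).
ΣA = 14400.00 mm², ΣAX̄ = 1944000.00 mm³, ΣAȲ = 1208160.00 mm³.
X̄ = 1944000.00/14400.00 = 135.00 mm; Ȳ = 1208160.00/14400.00 = 83.90 mm.

X̄ = 135.00 mm, Ȳ = 83.90 mm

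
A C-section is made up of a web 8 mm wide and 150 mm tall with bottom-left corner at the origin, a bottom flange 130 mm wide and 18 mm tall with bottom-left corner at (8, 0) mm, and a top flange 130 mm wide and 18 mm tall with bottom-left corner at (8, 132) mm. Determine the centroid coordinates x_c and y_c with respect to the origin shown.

x_c = 58.92 mm, y_c = 75.00 mm

web: A = 8 × 150 = 1200.00, centroid at (4.00, 75.00).
bottom flange: A = 130 × 18 = 2340.00, centroid at (73.00, 9.00).
top flange: A = 130 × 18 = 2340.00, centroid at (73.00, 141.00).
ΣA = 5880.00 mm², ΣAx_c = 346440.00 mm³, ΣAy_c = 441000.00 mm³.
x_c = 346440.00/5880.00 = 58.92 mm; y_c = 441000.00/5880.00 = 75.00 mm.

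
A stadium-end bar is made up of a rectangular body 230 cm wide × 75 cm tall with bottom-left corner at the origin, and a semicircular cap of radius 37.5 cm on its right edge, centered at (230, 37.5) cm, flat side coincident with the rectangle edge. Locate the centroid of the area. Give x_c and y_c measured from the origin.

x_c = 129.86 cm, y_c = 37.50 cm

Part | A | x̄ᵢ | ȳᵢ | A·x̄ᵢ | A·ȳᵢ
rectangular body | 17250.00 | 115.00 | 37.50 | 1983750.00 | 646875.00
semicircular end | 2208.93 | 245.92 | 37.50 | 543210.69 | 82834.96
Σ | 19458.93 |  |  | 2526960.69 | 729709.96
x_c = 2526960.69 / 19458.93 = 129.86 cm
y_c = 729709.96 / 19458.93 = 37.50 cm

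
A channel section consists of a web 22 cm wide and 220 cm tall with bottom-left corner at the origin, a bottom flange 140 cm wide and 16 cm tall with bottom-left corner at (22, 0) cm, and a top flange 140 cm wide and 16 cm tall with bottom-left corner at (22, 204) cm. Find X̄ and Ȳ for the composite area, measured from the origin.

web: A = 22 × 220 = 4840.00, centroid at (11.00, 110.00).
bottom flange: A = 140 × 16 = 2240.00, centroid at (92.00, 8.00).
top flange: A = 140 × 16 = 2240.00, centroid at (92.00, 212.00).
ΣA = 9320.00 cm²
ΣAX̄ = (4840.00)(11.00) + (2240.00)(92.00) + (2240.00)(92.00) = 465400.00 cm³
ΣAȲ = (4840.00)(110.00) + (2240.00)(8.00) + (2240.00)(212.00) = 1025200.00 cm³
X̄ = 465400.00 / 9320.00 = 49.94 cm
Ȳ = 1025200.00 / 9320.00 = 110.00 cm

X̄ = 49.94 cm, Ȳ = 110.00 cm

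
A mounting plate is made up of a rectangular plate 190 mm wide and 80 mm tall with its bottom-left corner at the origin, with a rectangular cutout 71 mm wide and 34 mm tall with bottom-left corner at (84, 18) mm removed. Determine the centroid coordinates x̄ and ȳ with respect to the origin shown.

x̄ = 90.37 mm, ȳ = 40.94 mm

plate: A = 190 × 80 = 15200.00, centroid at (95.00, 40.00).
hole: A = −(71 × 34) = -2414.00, centroid at (119.50, 35.00).
ΣA = 12786.00 mm², ΣAx̄ = 1155527.00 mm³, ΣAȳ = 523510.00 mm³.
x̄ = 1155527.00/12786.00 = 90.37 mm; ȳ = 523510.00/12786.00 = 40.94 mm.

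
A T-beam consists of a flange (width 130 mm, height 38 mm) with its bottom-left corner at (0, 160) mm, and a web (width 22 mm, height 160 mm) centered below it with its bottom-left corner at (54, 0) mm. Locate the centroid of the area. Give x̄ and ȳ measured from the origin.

x̄ = 65.00 mm, ȳ = 137.81 mm

web: A = 22 × 160 = 3520.00, centroid at (65.00, 80.00).
flange: A = 130 × 38 = 4940.00, centroid at (65.00, 179.00).
ΣA = 8460.00 mm²
ΣAx̄ = (3520.00)(65.00) + (4940.00)(65.00) = 549900.00 mm³
ΣAȳ = (3520.00)(80.00) + (4940.00)(179.00) = 1165860.00 mm³
x̄ = 549900.00 / 8460.00 = 65.00 mm
ȳ = 1165860.00 / 8460.00 = 137.81 mm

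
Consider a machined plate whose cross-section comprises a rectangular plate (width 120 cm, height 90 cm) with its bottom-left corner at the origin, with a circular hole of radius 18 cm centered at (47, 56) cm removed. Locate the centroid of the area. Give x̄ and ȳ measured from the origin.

Part | A | x̄ᵢ | ȳᵢ | A·x̄ᵢ | A·ȳᵢ
plate | 10800.00 | 60.00 | 45.00 | 648000.00 | 486000.00
hole | -1017.88 | 47.00 | 56.00 | -47840.17 | -57001.06
Σ | 9782.12 |  |  | 600159.83 | 428998.94
x̄ = 600159.83 / 9782.12 = 61.35 cm
ȳ = 428998.94 / 9782.12 = 43.86 cm

x̄ = 61.35 cm, ȳ = 43.86 cm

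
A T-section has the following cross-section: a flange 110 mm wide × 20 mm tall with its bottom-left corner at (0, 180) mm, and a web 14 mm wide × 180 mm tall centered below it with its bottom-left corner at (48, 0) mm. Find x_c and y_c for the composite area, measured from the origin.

x_c = 55.00 mm, y_c = 136.61 mm

web: A = 14 × 180 = 2520.00, centroid at (55.00, 90.00).
flange: A = 110 × 20 = 2200.00, centroid at (55.00, 190.00).
ΣA = 4720.00 mm², ΣAx_c = 259600.00 mm³, ΣAy_c = 644800.00 mm³.
x_c = 259600.00/4720.00 = 55.00 mm; y_c = 644800.00/4720.00 = 136.61 mm.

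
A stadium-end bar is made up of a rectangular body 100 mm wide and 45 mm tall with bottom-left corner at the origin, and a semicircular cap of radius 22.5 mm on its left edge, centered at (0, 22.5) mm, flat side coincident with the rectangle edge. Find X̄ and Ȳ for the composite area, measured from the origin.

X̄ = 41.06 mm, Ȳ = 22.50 mm

rectangular body: A = 100 × 45 = 4500.00, centroid at (50.00, 22.50).
semicircular end: A = ½π·22.5² = 795.22, centroid at (-9.55, 22.50).
ΣA = 5295.22 mm²
ΣAX̄ = (4500.00)(50.00) + (795.22)(-9.55) = 217406.25 mm³
ΣAȲ = (4500.00)(22.50) + (795.22)(22.50) = 119142.35 mm³
X̄ = 217406.25 / 5295.22 = 41.06 mm
Ȳ = 119142.35 / 5295.22 = 22.50 mm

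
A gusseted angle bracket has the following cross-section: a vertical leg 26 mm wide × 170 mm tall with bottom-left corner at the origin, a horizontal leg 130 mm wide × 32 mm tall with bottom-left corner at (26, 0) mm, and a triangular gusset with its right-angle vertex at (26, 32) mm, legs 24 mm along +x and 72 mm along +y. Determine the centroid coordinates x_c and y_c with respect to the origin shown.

x_c = 49.28 mm, y_c = 51.95 mm

Part | A | x̄ᵢ | ȳᵢ | A·x̄ᵢ | A·ȳᵢ
vertical leg | 4420.00 | 13.00 | 85.00 | 57460.00 | 375700.00
horizontal leg | 4160.00 | 91.00 | 16.00 | 378560.00 | 66560.00
gusset | 864.00 | 34.00 | 56.00 | 29376.00 | 48384.00
Σ | 9444.00 |  |  | 465396.00 | 490644.00
x_c = 465396.00 / 9444.00 = 49.28 mm
y_c = 490644.00 / 9444.00 = 51.95 mm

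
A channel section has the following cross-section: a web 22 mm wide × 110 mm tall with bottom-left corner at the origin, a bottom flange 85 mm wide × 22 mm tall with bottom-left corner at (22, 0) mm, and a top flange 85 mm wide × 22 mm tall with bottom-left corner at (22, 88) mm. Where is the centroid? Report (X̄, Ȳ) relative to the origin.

X̄ = 43.48 mm, Ȳ = 55.00 mm

Part | A | x̄ᵢ | ȳᵢ | A·x̄ᵢ | A·ȳᵢ
web | 2420.00 | 11.00 | 55.00 | 26620.00 | 133100.00
bottom flange | 1870.00 | 64.50 | 11.00 | 120615.00 | 20570.00
top flange | 1870.00 | 64.50 | 99.00 | 120615.00 | 185130.00
Σ | 6160.00 |  |  | 267850.00 | 338800.00
X̄ = 267850.00 / 6160.00 = 43.48 mm
Ȳ = 338800.00 / 6160.00 = 55.00 mm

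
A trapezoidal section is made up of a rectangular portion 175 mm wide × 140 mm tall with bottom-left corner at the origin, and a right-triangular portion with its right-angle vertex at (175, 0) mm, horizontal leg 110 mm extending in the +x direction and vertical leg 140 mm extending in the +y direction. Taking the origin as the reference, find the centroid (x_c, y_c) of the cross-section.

x_c = 117.19 mm, y_c = 64.42 mm

rectangular portion: A = 175 × 140 = 24500.00, centroid at (87.50, 70.00).
triangular portion: A = ½·110·140 = 7700.00, centroid at (211.67, 46.67).
ΣA = 32200.00 mm²
ΣAx_c = (24500.00)(87.50) + (7700.00)(211.67) = 3773583.33 mm³
ΣAy_c = (24500.00)(70.00) + (7700.00)(46.67) = 2074333.33 mm³
x_c = 3773583.33 / 32200.00 = 117.19 mm
y_c = 2074333.33 / 32200.00 = 64.42 mm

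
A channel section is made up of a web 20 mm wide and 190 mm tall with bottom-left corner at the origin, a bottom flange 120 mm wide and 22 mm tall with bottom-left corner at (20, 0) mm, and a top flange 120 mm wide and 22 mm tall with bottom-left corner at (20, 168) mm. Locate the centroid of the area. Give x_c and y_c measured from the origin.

x_c = 50.70 mm, y_c = 95.00 mm

Part | A | x̄ᵢ | ȳᵢ | A·x̄ᵢ | A·ȳᵢ
web | 3800.00 | 10.00 | 95.00 | 38000.00 | 361000.00
bottom flange | 2640.00 | 80.00 | 11.00 | 211200.00 | 29040.00
top flange | 2640.00 | 80.00 | 179.00 | 211200.00 | 472560.00
Σ | 9080.00 |  |  | 460400.00 | 862600.00
x_c = 460400.00 / 9080.00 = 50.70 mm
y_c = 862600.00 / 9080.00 = 95.00 mm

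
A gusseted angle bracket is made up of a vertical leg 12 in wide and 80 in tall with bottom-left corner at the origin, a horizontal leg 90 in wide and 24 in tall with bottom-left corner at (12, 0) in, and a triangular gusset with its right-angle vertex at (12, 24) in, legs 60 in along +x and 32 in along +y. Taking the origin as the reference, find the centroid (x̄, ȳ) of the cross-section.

vertical leg: A = 12 × 80 = 960.00, centroid at (6.00, 40.00).
horizontal leg: A = 90 × 24 = 2160.00, centroid at (57.00, 12.00).
gusset: A = ½·60·32 = 960.00, centroid at (32.00, 34.67).
ΣA = 4080.00 in², ΣAx̄ = 159600.00 in³, ΣAȳ = 97600.00 in³.
x̄ = 159600.00/4080.00 = 39.12 in; ȳ = 97600.00/4080.00 = 23.92 in.

x̄ = 39.12 in, ȳ = 23.92 in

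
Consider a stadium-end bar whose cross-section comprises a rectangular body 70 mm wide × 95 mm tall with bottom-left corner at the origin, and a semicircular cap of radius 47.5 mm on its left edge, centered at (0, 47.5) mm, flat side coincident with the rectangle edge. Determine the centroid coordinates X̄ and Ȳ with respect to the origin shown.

X̄ = 15.82 mm, Ȳ = 47.50 mm

Part | A | x̄ᵢ | ȳᵢ | A·x̄ᵢ | A·ȳᵢ
rectangular body | 6650.00 | 35.00 | 47.50 | 232750.00 | 315875.00
semicircular end | 3544.11 | -20.16 | 47.50 | -71447.92 | 168345.19
Σ | 10194.11 |  |  | 161302.08 | 484220.19
X̄ = 161302.08 / 10194.11 = 15.82 mm
Ȳ = 484220.19 / 10194.11 = 47.50 mm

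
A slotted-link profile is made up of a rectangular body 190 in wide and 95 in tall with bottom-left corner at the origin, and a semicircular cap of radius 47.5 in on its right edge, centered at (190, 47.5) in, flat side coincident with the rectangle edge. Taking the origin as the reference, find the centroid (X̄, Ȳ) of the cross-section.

rectangular body: A = 190 × 95 = 18050.00, centroid at (95.00, 47.50).
semicircular end: A = ½π·47.5² = 3544.11, centroid at (210.16, 47.50).
ΣA = 21594.11 in², ΣAX̄ = 2459578.67 in³, ΣAȲ = 1025720.19 in³.
X̄ = 2459578.67/21594.11 = 113.90 in; Ȳ = 1025720.19/21594.11 = 47.50 in.

X̄ = 113.90 in, Ȳ = 47.50 in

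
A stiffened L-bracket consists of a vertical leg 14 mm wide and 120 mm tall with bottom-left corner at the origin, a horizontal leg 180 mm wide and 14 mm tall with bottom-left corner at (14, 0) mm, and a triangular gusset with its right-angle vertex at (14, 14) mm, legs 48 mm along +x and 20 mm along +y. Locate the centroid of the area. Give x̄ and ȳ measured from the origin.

Part | A | x̄ᵢ | ȳᵢ | A·x̄ᵢ | A·ȳᵢ
vertical leg | 1680.00 | 7.00 | 60.00 | 11760.00 | 100800.00
horizontal leg | 2520.00 | 104.00 | 7.00 | 262080.00 | 17640.00
gusset | 480.00 | 30.00 | 20.67 | 14400.00 | 9920.00
Σ | 4680.00 |  |  | 288240.00 | 128360.00
x̄ = 288240.00 / 4680.00 = 61.59 mm
ȳ = 128360.00 / 4680.00 = 27.43 mm

x̄ = 61.59 mm, ȳ = 27.43 mm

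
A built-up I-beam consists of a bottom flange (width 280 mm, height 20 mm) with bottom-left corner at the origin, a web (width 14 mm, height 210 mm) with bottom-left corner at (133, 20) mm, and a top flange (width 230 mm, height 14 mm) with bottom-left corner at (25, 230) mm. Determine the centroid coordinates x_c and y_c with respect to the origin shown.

x_c = 140.00 mm, y_c = 100.90 mm

bottom flange: A = 280 × 20 = 5600.00, centroid at (140.00, 10.00).
web: A = 14 × 210 = 2940.00, centroid at (140.00, 125.00).
top flange: A = 230 × 14 = 3220.00, centroid at (140.00, 237.00).
ΣA = 11760.00 mm², ΣAx_c = 1646400.00 mm³, ΣAy_c = 1186640.00 mm³.
x_c = 1646400.00/11760.00 = 140.00 mm; y_c = 1186640.00/11760.00 = 100.90 mm.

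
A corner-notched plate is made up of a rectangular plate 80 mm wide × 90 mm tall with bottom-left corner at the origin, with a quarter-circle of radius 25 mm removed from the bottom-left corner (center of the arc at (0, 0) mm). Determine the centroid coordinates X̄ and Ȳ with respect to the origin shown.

plate: A = 80 × 90 = 7200.00, centroid at (40.00, 45.00).
removed quarter-circle: A = −¼π·25² = -490.87, centroid at (10.61, 10.61).
ΣA = 6709.13 mm²
ΣAX̄ = (7200.00)(40.00) + (-490.87)(10.61) = 282791.67 mm³
ΣAȲ = (7200.00)(45.00) + (-490.87)(10.61) = 318791.67 mm³
X̄ = 282791.67 / 6709.13 = 42.15 mm
Ȳ = 318791.67 / 6709.13 = 47.52 mm

X̄ = 42.15 mm, Ȳ = 47.52 mm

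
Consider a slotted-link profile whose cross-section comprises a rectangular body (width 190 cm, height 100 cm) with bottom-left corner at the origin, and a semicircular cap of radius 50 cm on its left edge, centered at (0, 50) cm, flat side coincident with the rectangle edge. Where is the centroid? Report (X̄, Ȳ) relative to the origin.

X̄ = 75.09 cm, Ȳ = 50.00 cm

Part | A | x̄ᵢ | ȳᵢ | A·x̄ᵢ | A·ȳᵢ
rectangular body | 19000.00 | 95.00 | 50.00 | 1805000.00 | 950000.00
semicircular end | 3926.99 | -21.22 | 50.00 | -83333.33 | 196349.54
Σ | 22926.99 |  |  | 1721666.67 | 1146349.54
X̄ = 1721666.67 / 22926.99 = 75.09 cm
Ȳ = 1146349.54 / 22926.99 = 50.00 cm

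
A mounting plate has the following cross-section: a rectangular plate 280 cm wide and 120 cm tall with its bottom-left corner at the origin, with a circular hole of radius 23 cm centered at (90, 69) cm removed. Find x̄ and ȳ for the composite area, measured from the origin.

Part | A | x̄ᵢ | ȳᵢ | A·x̄ᵢ | A·ȳᵢ
plate | 33600.00 | 140.00 | 60.00 | 4704000.00 | 2016000.00
hole | -1661.90 | 90.00 | 69.00 | -149571.23 | -114671.27
Σ | 31938.10 |  |  | 4554428.77 | 1901328.73
x̄ = 4554428.77 / 31938.10 = 142.60 cm
ȳ = 1901328.73 / 31938.10 = 59.53 cm

x̄ = 142.60 cm, ȳ = 59.53 cm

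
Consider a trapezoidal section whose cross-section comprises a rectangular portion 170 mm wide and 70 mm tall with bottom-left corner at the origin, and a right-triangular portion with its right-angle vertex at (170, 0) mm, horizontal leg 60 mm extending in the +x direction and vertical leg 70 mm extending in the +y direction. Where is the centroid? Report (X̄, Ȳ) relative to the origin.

X̄ = 100.75 mm, Ȳ = 33.25 mm

Part | A | x̄ᵢ | ȳᵢ | A·x̄ᵢ | A·ȳᵢ
rectangular portion | 11900.00 | 85.00 | 35.00 | 1011500.00 | 416500.00
triangular portion | 2100.00 | 190.00 | 23.33 | 399000.00 | 49000.00
Σ | 14000.00 |  |  | 1410500.00 | 465500.00
X̄ = 1410500.00 / 14000.00 = 100.75 mm
Ȳ = 465500.00 / 14000.00 = 33.25 mm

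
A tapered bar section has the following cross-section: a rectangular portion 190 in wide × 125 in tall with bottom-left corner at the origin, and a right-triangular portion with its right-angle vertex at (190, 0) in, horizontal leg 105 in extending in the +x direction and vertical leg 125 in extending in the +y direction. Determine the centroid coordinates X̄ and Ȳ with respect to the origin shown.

rectangular portion: A = 190 × 125 = 23750.00, centroid at (95.00, 62.50).
triangular portion: A = ½·105·125 = 6562.50, centroid at (225.00, 41.67).
ΣA = 30312.50 in²
ΣAX̄ = (23750.00)(95.00) + (6562.50)(225.00) = 3732812.50 in³
ΣAȲ = (23750.00)(62.50) + (6562.50)(41.67) = 1757812.50 in³
X̄ = 3732812.50 / 30312.50 = 123.14 in
Ȳ = 1757812.50 / 30312.50 = 57.99 in

X̄ = 123.14 in, Ȳ = 57.99 in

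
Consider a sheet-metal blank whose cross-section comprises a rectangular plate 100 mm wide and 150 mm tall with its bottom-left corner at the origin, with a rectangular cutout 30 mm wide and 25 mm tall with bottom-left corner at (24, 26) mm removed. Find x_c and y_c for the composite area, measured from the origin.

x_c = 50.58 mm, y_c = 76.92 mm

Part | A | x̄ᵢ | ȳᵢ | A·x̄ᵢ | A·ȳᵢ
plate | 15000.00 | 50.00 | 75.00 | 750000.00 | 1125000.00
hole | -750.00 | 39.00 | 38.50 | -29250.00 | -28875.00
Σ | 14250.00 |  |  | 720750.00 | 1096125.00
x_c = 720750.00 / 14250.00 = 50.58 mm
y_c = 1096125.00 / 14250.00 = 76.92 mm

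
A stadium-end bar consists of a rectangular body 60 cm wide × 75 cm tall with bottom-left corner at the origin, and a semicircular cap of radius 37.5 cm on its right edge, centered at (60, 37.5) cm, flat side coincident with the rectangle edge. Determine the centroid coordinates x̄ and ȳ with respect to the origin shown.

x̄ = 45.12 cm, ȳ = 37.50 cm

rectangular body: A = 60 × 75 = 4500.00, centroid at (30.00, 37.50).
semicircular end: A = ½π·37.5² = 2208.93, centroid at (75.92, 37.50).
ΣA = 6708.93 cm², ΣAx̄ = 302692.19 cm³, ΣAȳ = 251584.96 cm³.
x̄ = 302692.19/6708.93 = 45.12 cm; ȳ = 251584.96/6708.93 = 37.50 cm.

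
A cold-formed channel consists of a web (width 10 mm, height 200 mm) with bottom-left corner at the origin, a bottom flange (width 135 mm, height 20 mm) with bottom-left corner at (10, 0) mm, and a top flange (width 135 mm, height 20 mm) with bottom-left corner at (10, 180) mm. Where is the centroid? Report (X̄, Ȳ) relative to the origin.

web: A = 10 × 200 = 2000.00, centroid at (5.00, 100.00).
bottom flange: A = 135 × 20 = 2700.00, centroid at (77.50, 10.00).
top flange: A = 135 × 20 = 2700.00, centroid at (77.50, 190.00).
ΣA = 7400.00 mm², ΣAX̄ = 428500.00 mm³, ΣAȲ = 740000.00 mm³.
X̄ = 428500.00/7400.00 = 57.91 mm; Ȳ = 740000.00/7400.00 = 100.00 mm.

X̄ = 57.91 mm, Ȳ = 100.00 mm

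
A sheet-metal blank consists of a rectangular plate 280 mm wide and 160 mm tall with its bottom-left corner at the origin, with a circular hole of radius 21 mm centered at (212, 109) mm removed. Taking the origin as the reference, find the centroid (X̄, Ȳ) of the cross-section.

Part | A | x̄ᵢ | ȳᵢ | A·x̄ᵢ | A·ȳᵢ
plate | 44800.00 | 140.00 | 80.00 | 6272000.00 | 3584000.00
hole | -1385.44 | 212.00 | 109.00 | -293713.78 | -151013.22
Σ | 43414.56 |  |  | 5978286.22 | 3432986.78
X̄ = 5978286.22 / 43414.56 = 137.70 mm
Ȳ = 3432986.78 / 43414.56 = 79.07 mm

X̄ = 137.70 mm, Ȳ = 79.07 mm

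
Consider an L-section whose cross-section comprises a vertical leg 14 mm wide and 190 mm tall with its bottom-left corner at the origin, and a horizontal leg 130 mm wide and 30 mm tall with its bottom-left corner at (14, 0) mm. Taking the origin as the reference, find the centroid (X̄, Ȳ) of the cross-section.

X̄ = 49.80 mm, Ȳ = 47.44 mm

vertical leg: A = 14 × 190 = 2660.00, centroid at (7.00, 95.00).
horizontal leg: A = 130 × 30 = 3900.00, centroid at (79.00, 15.00).
ΣA = 6560.00 mm²
ΣAX̄ = (2660.00)(7.00) + (3900.00)(79.00) = 326720.00 mm³
ΣAȲ = (2660.00)(95.00) + (3900.00)(15.00) = 311200.00 mm³
X̄ = 326720.00 / 6560.00 = 49.80 mm
Ȳ = 311200.00 / 6560.00 = 47.44 mm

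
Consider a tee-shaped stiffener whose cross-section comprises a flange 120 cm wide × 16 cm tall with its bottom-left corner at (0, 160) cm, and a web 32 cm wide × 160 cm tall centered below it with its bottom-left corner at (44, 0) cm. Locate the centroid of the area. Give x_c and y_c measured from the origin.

web: A = 32 × 160 = 5120.00, centroid at (60.00, 80.00).
flange: A = 120 × 16 = 1920.00, centroid at (60.00, 168.00).
ΣA = 7040.00 cm², ΣAx_c = 422400.00 cm³, ΣAy_c = 732160.00 cm³.
x_c = 422400.00/7040.00 = 60.00 cm; y_c = 732160.00/7040.00 = 104.00 cm.

x_c = 60.00 cm, y_c = 104.00 cm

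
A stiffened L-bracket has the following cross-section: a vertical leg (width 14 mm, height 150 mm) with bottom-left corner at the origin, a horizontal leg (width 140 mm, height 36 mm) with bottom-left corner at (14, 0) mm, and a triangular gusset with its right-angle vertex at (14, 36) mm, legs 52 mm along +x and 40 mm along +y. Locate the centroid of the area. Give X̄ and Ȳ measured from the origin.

X̄ = 57.54 mm, Ȳ = 36.62 mm

vertical leg: A = 14 × 150 = 2100.00, centroid at (7.00, 75.00).
horizontal leg: A = 140 × 36 = 5040.00, centroid at (84.00, 18.00).
gusset: A = ½·52·40 = 1040.00, centroid at (31.33, 49.33).
ΣA = 8180.00 mm²
ΣAX̄ = (2100.00)(7.00) + (5040.00)(84.00) + (1040.00)(31.33) = 470646.67 mm³
ΣAȲ = (2100.00)(75.00) + (5040.00)(18.00) + (1040.00)(49.33) = 299526.67 mm³
X̄ = 470646.67 / 8180.00 = 57.54 mm
Ȳ = 299526.67 / 8180.00 = 36.62 mm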